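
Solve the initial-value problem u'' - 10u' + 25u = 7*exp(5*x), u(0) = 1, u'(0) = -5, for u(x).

Characteristic equation r² - 10r + 25 = 0 has discriminant (-10)² - 4·(25) = 0, so r = 5 is a repeated root.
Hence u_h = (C1 + C2*x)*exp(5*x).
Since exp(5*x) solves the homogeneous equation (r = 5 is a root of multiplicity 2), multiply the trial by x^2. Try u_p = A*x^2*exp(5*x). Substituting into the equation and dividing by exp(5*x) gives A = 7/2, so u_p = 7*x^2*exp(5*x)/2.
General solution: u = C1*exp(5*x) + 7*x^2*exp(5*x)/2 + C2*x*exp(5*x).
Apply the initial conditions: u(0) = C1 = 1 and u'(0) = C2 + 5*C1 = -5. Solving gives C1 = 1, C2 = -10.

u = -10*x*exp(5*x) + 7*x**2*exp(5*x)/2 + exp(5*x)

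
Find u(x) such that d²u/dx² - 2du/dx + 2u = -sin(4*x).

Characteristic equation r² - 2r + 2 = 0 has discriminant (-2)² - 4·(2) = -4 < 0, so r = 1 ± i.
Hence u_h = C1*cos(x)*exp(x) + C2*exp(x)*sin(x).
Try u_p = A*cos(4*x) + B*sin(4*x). Substituting and equating the coefficients of cos(4x) and sin(4x) gives A = -2/65, B = 7/130, so u_p = -2*cos(4*x)/65 + 7*sin(4*x)/130.

u = -2*cos(4*x)/65 + 7*sin(4*x)/130 + C1*cos(x)*exp(x) + C2*exp(x)*sin(x)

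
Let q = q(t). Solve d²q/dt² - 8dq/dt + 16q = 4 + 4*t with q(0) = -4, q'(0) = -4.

q = 3/8 - 35*exp(4*t)/8 + t/4 + 53*t*exp(4*t)/4

Characteristic equation r² - 8r + 16 = 0 has discriminant (-8)² - 4·(16) = 0, so r = 4 is a repeated root.
Hence q_h = (C1 + C2*t)*exp(4*t).
For the particular solution try q_p = A0 + A1*t. Substituting and matching coefficients of each power of t gives A0 = 3/8, A1 = 1/4, so q_p = 3/8 + t/4.
General solution: q = 3/8 + t/4 + C1*exp(4*t) + C2*t*exp(4*t).
Apply the initial conditions: q(0) = 3/8 + C1 = -4 and q'(0) = 1/4 + C2 + 4*C1 = -4. Solving gives C1 = -35/8, C2 = 53/4.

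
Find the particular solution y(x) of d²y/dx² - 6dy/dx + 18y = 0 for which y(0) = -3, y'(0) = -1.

Characteristic equation r² - 6r + 18 = 0 has discriminant (-6)² - 4·(18) = -36 < 0, so r = 3 ± 3i.
Hence y_h = C1*cos(3*x)*exp(3*x) + C2*exp(3*x)*sin(3*x).
Apply the initial conditions: y(0) = C1 = -3 and y'(0) = 3*C1 + 3*C2 = -1. Solving gives C1 = -3, C2 = 8/3.

y = -3*cos(3*x)*exp(3*x) + 8*exp(3*x)*sin(3*x)/3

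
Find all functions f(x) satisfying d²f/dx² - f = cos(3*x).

f = -cos(3*x)/10 + C1*exp(-x) + C2*exp(x)

Characteristic equation r² - 1 = 0 factors as (r + 1)(r - 1) = 0, so r = -1, 1.
Hence f_h = C1*exp(-x) + C2*exp(x).
Try f_p = A*cos(3*x) + B*sin(3*x). Substituting and equating the coefficients of cos(3x) and sin(3x) gives A = -1/10, B = 0, so f_p = -cos(3*x)/10.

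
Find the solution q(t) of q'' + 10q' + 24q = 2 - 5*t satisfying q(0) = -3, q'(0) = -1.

Characteristic equation r² + 10r + 24 = 0 factors as (r + 6)(r + 4) = 0, so r = -6, -4.
Hence q_h = C1*exp(-6*t) + C2*exp(-4*t).
For the particular solution try q_p = A0 + A1*t. Substituting and matching coefficients of each power of t gives A0 = 49/288, A1 = -5/24, so q_p = 49/288 - 5*t/24.
General solution: q = 49/288 - 5*t/24 + C1*exp(-6*t) + C2*exp(-4*t).
Apply the initial conditions: q(0) = 49/288 + C1 + C2 = -3 and q'(0) = -5/24 - 6*C1 - 4*C2 = -1. Solving gives C1 = 485/72, C2 = -317/32.

q = 49/288 - 317*exp(-4*t)/32 - 5*t/24 + 485*exp(-6*t)/72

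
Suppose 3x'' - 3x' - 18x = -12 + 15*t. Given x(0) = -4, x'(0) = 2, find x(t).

x = 29/36 - 69*exp(-2*t)/20 - 61*exp(3*t)/45 - 5*t/6

Divide through by 3: x'' - x' - 6x = -4 + 5*t.
Characteristic equation r² - r - 6 = 0 factors as (r - 3)(r + 2) = 0, so r = 3, -2.
Hence x_h = C1*exp(3*t) + C2*exp(-2*t).
For the particular solution try x_p = A0 + A1*t. Substituting and matching coefficients of each power of t gives A0 = 29/36, A1 = -5/6, so x_p = 29/36 - 5*t/6.
General solution: x = 29/36 - 5*t/6 + C1*exp(3*t) + C2*exp(-2*t).
Apply the initial conditions: x(0) = 29/36 + C1 + C2 = -4 and x'(0) = -5/6 - 2*C2 + 3*C1 = 2. Solving gives C1 = -61/45, C2 = -69/20.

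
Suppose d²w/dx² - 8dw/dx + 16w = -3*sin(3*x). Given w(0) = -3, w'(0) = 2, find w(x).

Characteristic equation r² - 8r + 16 = 0 has discriminant (-8)² - 4·(16) = 0, so r = 4 is a repeated root.
Hence w_h = (C1 + C2*x)*exp(4*x).
Try w_p = A*cos(3*x) + B*sin(3*x). Substituting and equating the coefficients of cos(3x) and sin(3x) gives A = -72/625, B = -21/625, so w_p = -72*cos(3*x)/625 - 21*sin(3*x)/625.
General solution: w = -72*cos(3*x)/625 - 21*sin(3*x)/625 + C1*exp(4*x) + C2*x*exp(4*x).
Apply the initial conditions: w(0) = -72/625 + C1 = -3 and w'(0) = -63/625 + C2 + 4*C1 = 2. Solving gives C1 = -1803/625, C2 = 341/25.

w = -1803*exp(4*x)/625 - 72*cos(3*x)/625 - 21*sin(3*x)/625 + 341*x*exp(4*x)/25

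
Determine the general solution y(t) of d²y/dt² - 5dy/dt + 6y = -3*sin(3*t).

y = -5*cos(3*t)/26 + sin(3*t)/26 + C1*exp(3*t) + C2*exp(2*t)

Characteristic equation r² - 5r + 6 = 0 factors as (r - 3)(r - 2) = 0, so r = 3, 2.
Hence y_h = C1*exp(3*t) + C2*exp(2*t).
Try y_p = A*cos(3*t) + B*sin(3*t). Substituting and equating the coefficients of cos(3t) and sin(3t) gives A = -5/26, B = 1/26, so y_p = -5*cos(3*t)/26 + sin(3*t)/26.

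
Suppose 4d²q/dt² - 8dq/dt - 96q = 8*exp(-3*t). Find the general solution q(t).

q = -2*exp(-3*t)/9 + C1*exp(6*t) + C2*exp(-4*t)

Divide through by 4: q'' - 2q' - 24q = 2*exp(-3*t).
Characteristic equation r² - 2r - 24 = 0 factors as (r - 6)(r + 4) = 0, so r = 6, -4.
Hence q_h = C1*exp(6*t) + C2*exp(-4*t).
Try q_p = A*exp(-3*t). Substituting into the equation and dividing by exp(-3*t) gives A = -2/9, so q_p = -2*exp(-3*t)/9.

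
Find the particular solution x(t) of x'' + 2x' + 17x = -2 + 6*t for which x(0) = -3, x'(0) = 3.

x = -46/289 + 6*t/17 - 821*cos(4*t)*exp(-t)/289 - 14*exp(-t)*sin(4*t)/289

Characteristic equation r² + 2r + 17 = 0 has discriminant (2)² - 4·(17) = -64 < 0, so r = -1 ± 4i.
Hence x_h = C1*cos(4*t)*exp(-t) + C2*exp(-t)*sin(4*t).
For the particular solution try x_p = A0 + A1*t. Substituting and matching coefficients of each power of t gives A0 = -46/289, A1 = 6/17, so x_p = -46/289 + 6*t/17.
General solution: x = -46/289 + 6*t/17 + C1*cos(4*t)*exp(-t) + C2*exp(-t)*sin(4*t).
Apply the initial conditions: x(0) = -46/289 + C1 = -3 and x'(0) = 6/17 - C1 + 4*C2 = 3. Solving gives C1 = -821/289, C2 = -14/289.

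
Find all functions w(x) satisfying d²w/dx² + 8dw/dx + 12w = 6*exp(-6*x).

Characteristic equation r² + 8r + 12 = 0 factors as (r + 6)(r + 2) = 0, so r = -6, -2.
Hence w_h = C1*exp(-6*x) + C2*exp(-2*x).
Since exp(-6*x) solves the homogeneous equation (r = -6 is a root of multiplicity 1), multiply the trial by x. Try w_p = A*x*exp(-6*x). Substituting into the equation and dividing by exp(-6*x) gives A = -3/2, so w_p = -3*x*exp(-6*x)/2.

w = C1*exp(-6*x) + C2*exp(-2*x) - 3*x*exp(-6*x)/2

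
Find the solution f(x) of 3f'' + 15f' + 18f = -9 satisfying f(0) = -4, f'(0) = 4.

f = -1/2 + 3*exp(-3*x) - 13*exp(-2*x)/2

Divide through by 3: f'' + 5f' + 6f = -3.
Characteristic equation r² + 5r + 6 = 0 factors as (r + 2)(r + 3) = 0, so r = -2, -3.
Hence f_h = C1*exp(-2*x) + C2*exp(-3*x).
For the particular solution try f_p = A0. Substituting and matching coefficients of each power of x gives A0 = -1/2, so f_p = -1/2.
General solution: f = -1/2 + C1*exp(-2*x) + C2*exp(-3*x).
Apply the initial conditions: f(0) = -1/2 + C1 + C2 = -4 and f'(0) = -3*C2 - 2*C1 = 4. Solving gives C1 = -13/2, C2 = 3.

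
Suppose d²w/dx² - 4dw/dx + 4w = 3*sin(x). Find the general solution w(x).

w = 9*sin(x)/25 + 12*cos(x)/25 + C1*exp(2*x) + C2*x*exp(2*x)

Characteristic equation r² - 4r + 4 = 0 has discriminant (-4)² - 4·(4) = 0, so r = 2 is a repeated root.
Hence w_h = (C1 + C2*x)*exp(2*x).
Try w_p = A*cos(x) + B*sin(x). Substituting and equating the coefficients of cos(x) and sin(x) gives A = 12/25, B = 9/25, so w_p = 9*sin(x)/25 + 12*cos(x)/25.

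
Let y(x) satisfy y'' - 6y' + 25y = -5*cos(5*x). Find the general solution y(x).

Characteristic equation r² - 6r + 25 = 0 has discriminant (-6)² - 4·(25) = -64 < 0, so r = 3 ± 4i.
Hence y_h = C1*cos(4*x)*exp(3*x) + C2*exp(3*x)*sin(4*x).
Try y_p = A*cos(5*x) + B*sin(5*x). Substituting and equating the coefficients of cos(5x) and sin(5x) gives A = 0, B = 1/6, so y_p = sin(5*x)/6.

y = sin(5*x)/6 + C1*cos(4*x)*exp(3*x) + C2*exp(3*x)*sin(4*x)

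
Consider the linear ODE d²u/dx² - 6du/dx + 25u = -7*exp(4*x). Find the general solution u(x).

u = -7*exp(4*x)/17 + C1*cos(4*x)*exp(3*x) + C2*exp(3*x)*sin(4*x)

Characteristic equation r² - 6r + 25 = 0 has discriminant (-6)² - 4·(25) = -64 < 0, so r = 3 ± 4i.
Hence u_h = C1*cos(4*x)*exp(3*x) + C2*exp(3*x)*sin(4*x).
Try u_p = A*exp(4*x). Substituting into the equation and dividing by exp(4*x) gives A = -7/17, so u_p = -7*exp(4*x)/17.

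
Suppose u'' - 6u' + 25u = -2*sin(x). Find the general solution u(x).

Characteristic equation r² - 6r + 25 = 0 has discriminant (-6)² - 4·(25) = -64 < 0, so r = 3 ± 4i.
Hence u_h = C1*cos(4*x)*exp(3*x) + C2*exp(3*x)*sin(4*x).
Try u_p = A*cos(x) + B*sin(x). Substituting and equating the coefficients of cos(x) and sin(x) gives A = -1/51, B = -4/51, so u_p = -4*sin(x)/51 - cos(x)/51.

u = -4*sin(x)/51 - cos(x)/51 + C1*cos(4*x)*exp(3*x) + C2*exp(3*x)*sin(4*x)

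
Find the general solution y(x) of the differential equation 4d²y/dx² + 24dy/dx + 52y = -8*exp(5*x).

y = -exp(5*x)/34 + C1*cos(2*x)*exp(-3*x) + C2*exp(-3*x)*sin(2*x)

Divide through by 4: y'' + 6y' + 13y = -2*exp(5*x).
Characteristic equation r² + 6r + 13 = 0 has discriminant (6)² - 4·(13) = -16 < 0, so r = -3 ± 2i.
Hence y_h = C1*cos(2*x)*exp(-3*x) + C2*exp(-3*x)*sin(2*x).
Try y_p = A*exp(5*x). Substituting into the equation and dividing by exp(5*x) gives A = -1/34, so y_p = -exp(5*x)/34.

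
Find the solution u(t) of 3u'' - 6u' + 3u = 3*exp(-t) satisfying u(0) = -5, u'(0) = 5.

Divide through by 3: u'' - 2u' + u = exp(-t).
Characteristic equation r² - 2r + 1 = 0 has discriminant (-2)² - 4·(1) = 0, so r = 1 is a repeated root.
Hence u_h = (C1 + C2*t)*exp(t).
Try u_p = A*exp(-t). Substituting into the equation and dividing by exp(-t) gives A = 1/4, so u_p = exp(-t)/4.
General solution: u = exp(-t)/4 + C1*exp(t) + C2*t*exp(t).
Apply the initial conditions: u(0) = 1/4 + C1 = -5 and u'(0) = -1/4 + C1 + C2 = 5. Solving gives C1 = -21/4, C2 = 21/2.

u = -21*exp(t)/4 + exp(-t)/4 + 21*t*exp(t)/2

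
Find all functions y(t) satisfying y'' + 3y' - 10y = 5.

Characteristic equation r² + 3r - 10 = 0 factors as (r - 2)(r + 5) = 0, so r = 2, -5.
Hence y_h = C1*exp(2*t) + C2*exp(-5*t).
For the particular solution try y_p = A0. Substituting and matching coefficients of each power of t gives A0 = -1/2, so y_p = -1/2.

y = -1/2 + C1*exp(2*t) + C2*exp(-5*t)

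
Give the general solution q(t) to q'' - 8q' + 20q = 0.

Characteristic equation r² - 8r + 20 = 0 has discriminant (-8)² - 4·(20) = -16 < 0, so r = 4 ± 2i.
Hence q_h = C1*cos(2*t)*exp(4*t) + C2*exp(4*t)*sin(2*t).

q = C1*cos(2*t)*exp(4*t) + C2*exp(4*t)*sin(2*t)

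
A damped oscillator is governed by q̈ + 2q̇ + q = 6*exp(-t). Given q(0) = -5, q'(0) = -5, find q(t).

Characteristic equation r² + 2r + 1 = 0 has discriminant (2)² - 4·(1) = 0, so r = -1 is a repeated root.
Hence q_h = (C1 + C2*t)*exp(-t).
Since exp(-t) solves the homogeneous equation (r = -1 is a root of multiplicity 2), multiply the trial by t^2. Try q_p = A*t^2*exp(-t). Substituting into the equation and dividing by exp(-t) gives A = 3, so q_p = 3*t^2*exp(-t).
General solution: q = C1*exp(-t) + 3*t^2*exp(-t) + C2*t*exp(-t).
Apply the initial conditions: q(0) = C1 = -5 and q'(0) = C2 - C1 = -5. Solving gives C1 = -5, C2 = -10.

q = -5*exp(-t) - 10*t*exp(-t) + 3*t**2*exp(-t)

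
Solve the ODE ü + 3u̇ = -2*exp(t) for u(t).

Characteristic equation r² + 3r = 0 factors as (r + 3)r = 0, so r = -3, 0.
Hence u_h = C1*exp(-3*t) + C2.
Try u_p = A*exp(t). Substituting into the equation and dividing by exp(t) gives A = -1/2, so u_p = -exp(t)/2.

u = C2 - exp(t)/2 + C1*exp(-3*t)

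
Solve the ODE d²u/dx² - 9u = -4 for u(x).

Characteristic equation r² - 9 = 0 factors as (r + 3)(r - 3) = 0, so r = -3, 3.
Hence u_h = C1*exp(-3*x) + C2*exp(3*x).
For the particular solution try u_p = A0. Substituting and matching coefficients of each power of x gives A0 = 4/9, so u_p = 4/9.

u = 4/9 + C1*exp(-3*x) + C2*exp(3*x)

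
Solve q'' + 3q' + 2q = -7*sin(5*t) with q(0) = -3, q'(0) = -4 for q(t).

q = -295*exp(-t)/26 + 105*cos(5*t)/754 + 161*sin(5*t)/754 + 238*exp(-2*t)/29

Characteristic equation r² + 3r + 2 = 0 factors as (r + 2)(r + 1) = 0, so r = -2, -1.
Hence q_h = C1*exp(-2*t) + C2*exp(-t).
Try q_p = A*cos(5*t) + B*sin(5*t). Substituting and equating the coefficients of cos(5t) and sin(5t) gives A = 105/754, B = 161/754, so q_p = 105*cos(5*t)/754 + 161*sin(5*t)/754.
General solution: q = 105*cos(5*t)/754 + 161*sin(5*t)/754 + C1*exp(-2*t) + C2*exp(-t).
Apply the initial conditions: q(0) = 105/754 + C1 + C2 = -3 and q'(0) = 805/754 - C2 - 2*C1 = -4. Solving gives C1 = 238/29, C2 = -295/26.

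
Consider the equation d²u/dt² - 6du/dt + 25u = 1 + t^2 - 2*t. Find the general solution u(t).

Characteristic equation r² - 6r + 25 = 0 has discriminant (-6)² - 4·(25) = -64 < 0, so r = 3 ± 4i.
Hence u_h = C1*cos(4*t)*exp(3*t) + C2*exp(3*t)*sin(4*t).
For the particular solution try u_p = A0 + A1*t + A2*t^2. Substituting and matching coefficients of each power of t gives A0 = 347/15625, A1 = -38/625, A2 = 1/25, so u_p = 347/15625 - 38*t/625 + t^2/25.

u = 347/15625 - 38*t/625 + t**2/25 + C1*cos(4*t)*exp(3*t) + C2*exp(3*t)*sin(4*t)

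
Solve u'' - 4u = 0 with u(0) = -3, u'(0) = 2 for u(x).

Characteristic equation r² - 4 = 0 factors as (r + 2)(r - 2) = 0, so r = -2, 2.
Hence u_h = C1*exp(-2*x) + C2*exp(2*x).
Apply the initial conditions: u(0) = C1 + C2 = -3 and u'(0) = -2*C1 + 2*C2 = 2. Solving gives C1 = -2, C2 = -1.

u = -exp(2*x) - 2*exp(-2*x)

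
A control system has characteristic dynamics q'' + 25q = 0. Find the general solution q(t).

q = C1*cos(5*t) + C2*sin(5*t)

Characteristic equation r² + 25 = 0 has discriminant (0)² - 4·(25) = -100 < 0, so r = ± 5i.
Hence q_h = C1*cos(5*t) + C2*sin(5*t).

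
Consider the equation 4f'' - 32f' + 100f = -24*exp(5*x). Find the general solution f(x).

Divide through by 4: f'' - 8f' + 25f = -6*exp(5*x).
Characteristic equation r² - 8r + 25 = 0 has discriminant (-8)² - 4·(25) = -36 < 0, so r = 4 ± 3i.
Hence f_h = C1*cos(3*x)*exp(4*x) + C2*exp(4*x)*sin(3*x).
Try f_p = A*exp(5*x). Substituting into the equation and dividing by exp(5*x) gives A = -3/5, so f_p = -3*exp(5*x)/5.

f = -3*exp(5*x)/5 + C1*cos(3*x)*exp(4*x) + C2*exp(4*x)*sin(3*x)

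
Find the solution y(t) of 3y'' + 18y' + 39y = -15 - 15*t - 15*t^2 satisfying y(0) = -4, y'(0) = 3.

Divide through by 3: y'' + 6y' + 13y = -5 - 5*t - 5*t^2.
Characteristic equation r² + 6r + 13 = 0 has discriminant (6)² - 4·(13) = -16 < 0, so r = -3 ± 2i.
Hence y_h = C1*cos(2*t)*exp(-3*t) + C2*exp(-3*t)*sin(2*t).
For the particular solution try y_p = A0 + A1*t + A2*t^2. Substituting and matching coefficients of each power of t gives A0 = -685/2197, A1 = -5/169, A2 = -5/13, so y_p = -685/2197 - 5*t^2/13 - 5*t/169.
General solution: y = -685/2197 - 5*t^2/13 - 5*t/169 + C1*cos(2*t)*exp(-3*t) + C2*exp(-3*t)*sin(2*t).
Apply the initial conditions: y(0) = -685/2197 + C1 = -4 and y'(0) = -5/169 - 3*C1 + 2*C2 = 3. Solving gives C1 = -8103/2197, C2 = -17653/4394.

y = -685/2197 - 5*t**2/13 - 5*t/169 - 17653*exp(-3*t)*sin(2*t)/4394 - 8103*cos(2*t)*exp(-3*t)/2197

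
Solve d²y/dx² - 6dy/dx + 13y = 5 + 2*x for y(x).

Characteristic equation r² - 6r + 13 = 0 has discriminant (-6)² - 4·(13) = -16 < 0, so r = 3 ± 2i.
Hence y_h = C1*cos(2*x)*exp(3*x) + C2*exp(3*x)*sin(2*x).
For the particular solution try y_p = A0 + A1*x. Substituting and matching coefficients of each power of x gives A0 = 77/169, A1 = 2/13, so y_p = 77/169 + 2*x/13.

y = 77/169 + 2*x/13 + C1*cos(2*x)*exp(3*x) + C2*exp(3*x)*sin(2*x)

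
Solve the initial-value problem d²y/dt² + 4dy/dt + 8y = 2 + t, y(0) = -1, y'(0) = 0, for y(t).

Characteristic equation r² + 4r + 8 = 0 has discriminant (4)² - 4·(8) = -16 < 0, so r = -2 ± 2i.
Hence y_h = C1*cos(2*t)*exp(-2*t) + C2*exp(-2*t)*sin(2*t).
For the particular solution try y_p = A0 + A1*t. Substituting and matching coefficients of each power of t gives A0 = 3/16, A1 = 1/8, so y_p = 3/16 + t/8.
General solution: y = 3/16 + t/8 + C1*cos(2*t)*exp(-2*t) + C2*exp(-2*t)*sin(2*t).
Apply the initial conditions: y(0) = 3/16 + C1 = -1 and y'(0) = 1/8 - 2*C1 + 2*C2 = 0. Solving gives C1 = -19/16, C2 = -5/4.

y = 3/16 + t/8 - 19*cos(2*t)*exp(-2*t)/16 - 5*exp(-2*t)*sin(2*t)/4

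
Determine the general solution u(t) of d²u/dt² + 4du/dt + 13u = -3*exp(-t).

u = -3*exp(-t)/10 + C1*cos(3*t)*exp(-2*t) + C2*exp(-2*t)*sin(3*t)

Characteristic equation r² + 4r + 13 = 0 has discriminant (4)² - 4·(13) = -36 < 0, so r = -2 ± 3i.
Hence u_h = C1*cos(3*t)*exp(-2*t) + C2*exp(-2*t)*sin(3*t).
Try u_p = A*exp(-t). Substituting into the equation and dividing by exp(-t) gives A = -3/10, so u_p = -3*exp(-t)/10.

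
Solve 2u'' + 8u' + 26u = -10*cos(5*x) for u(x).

Divide through by 2: u'' + 4u' + 13u = -5*cos(5*x).
Characteristic equation r² + 4r + 13 = 0 has discriminant (4)² - 4·(13) = -36 < 0, so r = -2 ± 3i.
Hence u_h = C1*cos(3*x)*exp(-2*x) + C2*exp(-2*x)*sin(3*x).
Try u_p = A*cos(5*x) + B*sin(5*x). Substituting and equating the coefficients of cos(5x) and sin(5x) gives A = 15/136, B = -25/136, so u_p = -25*sin(5*x)/136 + 15*cos(5*x)/136.

u = -25*sin(5*x)/136 + 15*cos(5*x)/136 + C1*cos(3*x)*exp(-2*x) + C2*exp(-2*x)*sin(3*x)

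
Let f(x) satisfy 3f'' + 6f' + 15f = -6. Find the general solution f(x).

f = -2/5 + C1*cos(2*x)*exp(-x) + C2*exp(-x)*sin(2*x)

Divide through by 3: f'' + 2f' + 5f = -2.
Characteristic equation r² + 2r + 5 = 0 has discriminant (2)² - 4·(5) = -16 < 0, so r = -1 ± 2i.
Hence f_h = C1*cos(2*x)*exp(-x) + C2*exp(-x)*sin(2*x).
For the particular solution try f_p = A0. Substituting and matching coefficients of each power of x gives A0 = -2/5, so f_p = -2/5.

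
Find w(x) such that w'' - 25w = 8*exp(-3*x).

w = -exp(-3*x)/2 + C1*exp(5*x) + C2*exp(-5*x)

Characteristic equation r² - 25 = 0 factors as (r - 5)(r + 5) = 0, so r = 5, -5.
Hence w_h = C1*exp(5*x) + C2*exp(-5*x).
Try w_p = A*exp(-3*x). Substituting into the equation and dividing by exp(-3*x) gives A = -1/2, so w_p = -exp(-3*x)/2.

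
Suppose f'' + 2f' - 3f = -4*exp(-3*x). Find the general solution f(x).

f = C1*exp(-3*x) + C2*exp(x) + x*exp(-3*x)

Characteristic equation r² + 2r - 3 = 0 factors as (r + 3)(r - 1) = 0, so r = -3, 1.
Hence f_h = C1*exp(-3*x) + C2*exp(x).
Since exp(-3*x) solves the homogeneous equation (r = -3 is a root of multiplicity 1), multiply the trial by x. Try f_p = A*x*exp(-3*x). Substituting into the equation and dividing by exp(-3*x) gives A = 1, so f_p = x*exp(-3*x).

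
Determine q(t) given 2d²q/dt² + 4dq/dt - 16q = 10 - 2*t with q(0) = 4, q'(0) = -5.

Divide through by 2: q'' + 2q' - 8q = 5 - t.
Characteristic equation r² + 2r - 8 = 0 factors as (r + 4)(r - 2) = 0, so r = -4, 2.
Hence q_h = C1*exp(-4*t) + C2*exp(2*t).
For the particular solution try q_p = A0 + A1*t. Substituting and matching coefficients of each power of t gives A0 = -19/32, A1 = 1/8, so q_p = -19/32 + t/8.
General solution: q = -19/32 + t/8 + C1*exp(-4*t) + C2*exp(2*t).
Apply the initial conditions: q(0) = -19/32 + C1 + C2 = 4 and q'(0) = 1/8 - 4*C1 + 2*C2 = -5. Solving gives C1 = 229/96, C2 = 53/24.

q = -19/32 + t/8 + 53*exp(2*t)/24 + 229*exp(-4*t)/96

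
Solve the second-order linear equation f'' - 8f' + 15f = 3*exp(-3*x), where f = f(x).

Characteristic equation r² - 8r + 15 = 0 factors as (r - 5)(r - 3) = 0, so r = 5, 3.
Hence f_h = C1*exp(5*x) + C2*exp(3*x).
Try f_p = A*exp(-3*x). Substituting into the equation and dividing by exp(-3*x) gives A = 1/16, so f_p = exp(-3*x)/16.

f = exp(-3*x)/16 + C1*exp(5*x) + C2*exp(3*x)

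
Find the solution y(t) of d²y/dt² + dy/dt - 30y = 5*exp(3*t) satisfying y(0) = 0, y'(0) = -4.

y = -5*exp(3*t)/18 - 3*exp(5*t)/22 + 41*exp(-6*t)/99

Characteristic equation r² + r - 30 = 0 factors as (r + 6)(r - 5) = 0, so r = -6, 5.
Hence y_h = C1*exp(-6*t) + C2*exp(5*t).
Try y_p = A*exp(3*t). Substituting into the equation and dividing by exp(3*t) gives A = -5/18, so y_p = -5*exp(3*t)/18.
General solution: y = -5*exp(3*t)/18 + C1*exp(-6*t) + C2*exp(5*t).
Apply the initial conditions: y(0) = -5/18 + C1 + C2 = 0 and y'(0) = -5/6 - 6*C1 + 5*C2 = -4. Solving gives C1 = 41/99, C2 = -3/22.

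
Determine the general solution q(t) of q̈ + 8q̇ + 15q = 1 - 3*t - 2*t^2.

q = 389/3375 - 13*t/225 - 2*t**2/15 + C1*exp(-5*t) + C2*exp(-3*t)

Characteristic equation r² + 8r + 15 = 0 factors as (r + 5)(r + 3) = 0, so r = -5, -3.
Hence q_h = C1*exp(-5*t) + C2*exp(-3*t).
For the particular solution try q_p = A0 + A1*t + A2*t^2. Substituting and matching coefficients of each power of t gives A0 = 389/3375, A1 = -13/225, A2 = -2/15, so q_p = 389/3375 - 13*t/225 - 2*t^2/15.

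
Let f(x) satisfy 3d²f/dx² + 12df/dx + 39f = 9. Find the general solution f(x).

Divide through by 3: f'' + 4f' + 13f = 3.
Characteristic equation r² + 4r + 13 = 0 has discriminant (4)² - 4·(13) = -36 < 0, so r = -2 ± 3i.
Hence f_h = C1*cos(3*x)*exp(-2*x) + C2*exp(-2*x)*sin(3*x).
For the particular solution try f_p = A0. Substituting and matching coefficients of each power of x gives A0 = 3/13, so f_p = 3/13.

f = 3/13 + C1*cos(3*x)*exp(-2*x) + C2*exp(-2*x)*sin(3*x)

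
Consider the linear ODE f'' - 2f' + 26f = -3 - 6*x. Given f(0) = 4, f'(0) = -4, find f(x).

Characteristic equation r² - 2r + 26 = 0 has discriminant (-2)² - 4·(26) = -100 < 0, so r = 1 ± 5i.
Hence f_h = C1*cos(5*x)*exp(x) + C2*exp(x)*sin(5*x).
For the particular solution try f_p = A0 + A1*x. Substituting and matching coefficients of each power of x gives A0 = -45/338, A1 = -3/13, so f_p = -45/338 - 3*x/13.
General solution: f = -45/338 - 3*x/13 + C1*cos(5*x)*exp(x) + C2*exp(x)*sin(5*x).
Apply the initial conditions: f(0) = -45/338 + C1 = 4 and f'(0) = -3/13 + C1 + 5*C2 = -4. Solving gives C1 = 1397/338, C2 = -2671/1690.

f = -45/338 - 3*x/13 - 2671*exp(x)*sin(5*x)/1690 + 1397*cos(5*x)*exp(x)/338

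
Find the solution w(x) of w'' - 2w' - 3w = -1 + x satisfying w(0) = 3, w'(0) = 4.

w = 5/9 - x/3 + 3*exp(-x)/4 + 61*exp(3*x)/36

Characteristic equation r² - 2r - 3 = 0 factors as (r + 1)(r - 3) = 0, so r = -1, 3.
Hence w_h = C1*exp(-x) + C2*exp(3*x).
For the particular solution try w_p = A0 + A1*x. Substituting and matching coefficients of each power of x gives A0 = 5/9, A1 = -1/3, so w_p = 5/9 - x/3.
General solution: w = 5/9 - x/3 + C1*exp(-x) + C2*exp(3*x).
Apply the initial conditions: w(0) = 5/9 + C1 + C2 = 3 and w'(0) = -1/3 - C1 + 3*C2 = 4. Solving gives C1 = 3/4, C2 = 61/36.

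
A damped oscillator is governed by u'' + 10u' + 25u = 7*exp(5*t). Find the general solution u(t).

Characteristic equation r² + 10r + 25 = 0 has discriminant (10)² - 4·(25) = 0, so r = -5 is a repeated root.
Hence u_h = (C1 + C2*t)*exp(-5*t).
Try u_p = A*exp(5*t). Substituting into the equation and dividing by exp(5*t) gives A = 7/100, so u_p = 7*exp(5*t)/100.

u = 7*exp(5*t)/100 + C1*exp(-5*t) + C2*t*exp(-5*t)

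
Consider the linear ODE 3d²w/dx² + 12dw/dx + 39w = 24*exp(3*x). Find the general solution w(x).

Divide through by 3: w'' + 4w' + 13w = 8*exp(3*x).
Characteristic equation r² + 4r + 13 = 0 has discriminant (4)² - 4·(13) = -36 < 0, so r = -2 ± 3i.
Hence w_h = C1*cos(3*x)*exp(-2*x) + C2*exp(-2*x)*sin(3*x).
Try w_p = A*exp(3*x). Substituting into the equation and dividing by exp(3*x) gives A = 4/17, so w_p = 4*exp(3*x)/17.

w = 4*exp(3*x)/17 + C1*cos(3*x)*exp(-2*x) + C2*exp(-2*x)*sin(3*x)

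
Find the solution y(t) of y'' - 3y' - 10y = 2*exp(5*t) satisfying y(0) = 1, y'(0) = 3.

Characteristic equation r² - 3r - 10 = 0 factors as (r + 2)(r - 5) = 0, so r = -2, 5.
Hence y_h = C1*exp(-2*t) + C2*exp(5*t).
Since exp(5*t) solves the homogeneous equation (r = 5 is a root of multiplicity 1), multiply the trial by t. Try y_p = A*t*exp(5*t). Substituting into the equation and dividing by exp(5*t) gives A = 2/7, so y_p = 2*t*exp(5*t)/7.
General solution: y = C1*exp(-2*t) + C2*exp(5*t) + 2*t*exp(5*t)/7.
Apply the initial conditions: y(0) = C1 + C2 = 1 and y'(0) = 2/7 - 2*C1 + 5*C2 = 3. Solving gives C1 = 16/49, C2 = 33/49.

y = 16*exp(-2*t)/49 + 33*exp(5*t)/49 + 2*t*exp(5*t)/7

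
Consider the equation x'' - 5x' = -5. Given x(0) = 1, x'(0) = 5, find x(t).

x = 1/5 + t + 4*exp(5*t)/5

Characteristic equation r² - 5r = 0 factors as (r - 5)r = 0, so r = 5, 0.
Hence x_h = C1*exp(5*t) + C2.
Since 1 solves the homogeneous equation (r = 0 is a root of multiplicity 1), multiply the trial by t. Try x_p = A*t. Substituting into the equation and dividing by 1 gives A = 1, so x_p = t.
General solution: x = C2 + t + C1*exp(5*t).
Apply the initial conditions: x(0) = C1 + C2 = 1 and x'(0) = 1 + 5*C1 = 5. Solving gives C1 = 4/5, C2 = 1/5.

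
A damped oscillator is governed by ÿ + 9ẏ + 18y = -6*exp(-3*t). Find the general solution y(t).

Characteristic equation r² + 9r + 18 = 0 factors as (r + 6)(r + 3) = 0, so r = -6, -3.
Hence y_h = C1*exp(-6*t) + C2*exp(-3*t).
Since exp(-3*t) solves the homogeneous equation (r = -3 is a root of multiplicity 1), multiply the trial by t. Try y_p = A*t*exp(-3*t). Substituting into the equation and dividing by exp(-3*t) gives A = -2, so y_p = -2*t*exp(-3*t).

y = C1*exp(-6*t) + C2*exp(-3*t) - 2*t*exp(-3*t)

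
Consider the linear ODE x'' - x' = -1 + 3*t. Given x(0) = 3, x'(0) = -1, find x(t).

Characteristic equation r² - r = 0 factors as (r - 1)r = 0, so r = 1, 0.
Hence x_h = C1*exp(t) + C2.
Since 0 is a characteristic root (multiplicity 1), multiply the polynomial trial by t: try x_p = t*(A0 + A1*t). Substituting and matching coefficients of each power of t gives A0 = -2, A1 = -3/2, so x_p = -2*t - 3*t^2/2.
General solution: x = C2 - 2*t - 3*t^2/2 + C1*exp(t).
Apply the initial conditions: x(0) = C1 + C2 = 3 and x'(0) = -2 + C1 = -1. Solving gives C1 = 1, C2 = 2.

x = 2 - 2*t - 3*t**2/2 + exp(t)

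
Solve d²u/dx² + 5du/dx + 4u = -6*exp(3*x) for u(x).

u = -3*exp(3*x)/14 + C1*exp(-x) + C2*exp(-4*x)

Characteristic equation r² + 5r + 4 = 0 factors as (r + 1)(r + 4) = 0, so r = -1, -4.
Hence u_h = C1*exp(-x) + C2*exp(-4*x).
Try u_p = A*exp(3*x). Substituting into the equation and dividing by exp(3*x) gives A = -3/14, so u_p = -3*exp(3*x)/14.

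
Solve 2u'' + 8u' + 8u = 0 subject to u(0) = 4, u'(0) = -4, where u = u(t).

u = 4*exp(-2*t) + 4*t*exp(-2*t)

Divide through by 2: u'' + 4u' + 4u = 0.
Characteristic equation r² + 4r + 4 = 0 has discriminant (4)² - 4·(4) = 0, so r = -2 is a repeated root.
Hence u_h = (C1 + C2*t)*exp(-2*t).
Apply the initial conditions: u(0) = C1 = 4 and u'(0) = C2 - 2*C1 = -4. Solving gives C1 = 4, C2 = 4.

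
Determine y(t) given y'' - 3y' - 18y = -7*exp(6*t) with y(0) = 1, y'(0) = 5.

Characteristic equation r² - 3r - 18 = 0 factors as (r + 3)(r - 6) = 0, so r = -3, 6.
Hence y_h = C1*exp(-3*t) + C2*exp(6*t).
Since exp(6*t) solves the homogeneous equation (r = 6 is a root of multiplicity 1), multiply the trial by t. Try y_p = A*t*exp(6*t). Substituting into the equation and dividing by exp(6*t) gives A = -7/9, so y_p = -7*t*exp(6*t)/9.
General solution: y = C1*exp(-3*t) + C2*exp(6*t) - 7*t*exp(6*t)/9.
Apply the initial conditions: y(0) = C1 + C2 = 1 and y'(0) = -7/9 - 3*C1 + 6*C2 = 5. Solving gives C1 = 2/81, C2 = 79/81.

y = 2*exp(-3*t)/81 + 79*exp(6*t)/81 - 7*t*exp(6*t)/9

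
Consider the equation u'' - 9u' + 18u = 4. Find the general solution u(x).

u = 2/9 + C1*exp(6*x) + C2*exp(3*x)

Characteristic equation r² - 9r + 18 = 0 factors as (r - 6)(r - 3) = 0, so r = 6, 3.
Hence u_h = C1*exp(6*x) + C2*exp(3*x).
For the particular solution try u_p = A0. Substituting and matching coefficients of each power of x gives A0 = 2/9, so u_p = 2/9.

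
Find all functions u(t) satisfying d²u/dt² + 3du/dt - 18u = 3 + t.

u = -19/108 - t/18 + C1*exp(3*t) + C2*exp(-6*t)

Characteristic equation r² + 3r - 18 = 0 factors as (r - 3)(r + 6) = 0, so r = 3, -6.
Hence u_h = C1*exp(3*t) + C2*exp(-6*t).
For the particular solution try u_p = A0 + A1*t. Substituting and matching coefficients of each power of t gives A0 = -19/108, A1 = -1/18, so u_p = -19/108 - t/18.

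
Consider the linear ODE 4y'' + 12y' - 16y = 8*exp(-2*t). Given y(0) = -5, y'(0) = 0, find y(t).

y = -58*exp(t)/15 - 4*exp(-4*t)/5 - exp(-2*t)/3

Divide through by 4: y'' + 3y' - 4y = 2*exp(-2*t).
Characteristic equation r² + 3r - 4 = 0 factors as (r + 4)(r - 1) = 0, so r = -4, 1.
Hence y_h = C1*exp(-4*t) + C2*exp(t).
Try y_p = A*exp(-2*t). Substituting into the equation and dividing by exp(-2*t) gives A = -1/3, so y_p = -exp(-2*t)/3.
General solution: y = -exp(-2*t)/3 + C1*exp(-4*t) + C2*exp(t).
Apply the initial conditions: y(0) = -1/3 + C1 + C2 = -5 and y'(0) = 2/3 + C2 - 4*C1 = 0. Solving gives C1 = -4/5, C2 = -58/15.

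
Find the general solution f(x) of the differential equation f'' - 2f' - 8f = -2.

f = 1/4 + C1*exp(-2*x) + C2*exp(4*x)

Characteristic equation r² - 2r - 8 = 0 factors as (r + 2)(r - 4) = 0, so r = -2, 4.
Hence f_h = C1*exp(-2*x) + C2*exp(4*x).
For the particular solution try f_p = A0. Substituting and matching coefficients of each power of x gives A0 = 1/4, so f_p = 1/4.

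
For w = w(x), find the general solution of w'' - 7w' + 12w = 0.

w = C1*exp(4*x) + C2*exp(3*x)

Characteristic equation r² - 7r + 12 = 0 factors as (r - 4)(r - 3) = 0, so r = 4, 3.
Hence w_h = C1*exp(4*x) + C2*exp(3*x).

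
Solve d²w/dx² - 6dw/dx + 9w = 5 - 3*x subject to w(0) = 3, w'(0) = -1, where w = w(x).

w = 1/3 - x/3 + 8*exp(3*x)/3 - 26*x*exp(3*x)/3

Characteristic equation r² - 6r + 9 = 0 has discriminant (-6)² - 4·(9) = 0, so r = 3 is a repeated root.
Hence w_h = (C1 + C2*x)*exp(3*x).
For the particular solution try w_p = A0 + A1*x. Substituting and matching coefficients of each power of x gives A0 = 1/3, A1 = -1/3, so w_p = 1/3 - x/3.
General solution: w = 1/3 - x/3 + C1*exp(3*x) + C2*x*exp(3*x).
Apply the initial conditions: w(0) = 1/3 + C1 = 3 and w'(0) = -1/3 + C2 + 3*C1 = -1. Solving gives C1 = 8/3, C2 = -26/3.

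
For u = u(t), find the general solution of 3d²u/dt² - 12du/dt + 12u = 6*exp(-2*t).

Divide through by 3: u'' - 4u' + 4u = 2*exp(-2*t).
Characteristic equation r² - 4r + 4 = 0 has discriminant (-4)² - 4·(4) = 0, so r = 2 is a repeated root.
Hence u_h = (C1 + C2*t)*exp(2*t).
Try u_p = A*exp(-2*t). Substituting into the equation and dividing by exp(-2*t) gives A = 1/8, so u_p = exp(-2*t)/8.

u = exp(-2*t)/8 + C1*exp(2*t) + C2*t*exp(2*t)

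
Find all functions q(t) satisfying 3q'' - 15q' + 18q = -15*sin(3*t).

q = -25*cos(3*t)/78 + 5*sin(3*t)/78 + C1*exp(3*t) + C2*exp(2*t)

Divide through by 3: q'' - 5q' + 6q = -5*sin(3*t).
Characteristic equation r² - 5r + 6 = 0 factors as (r - 3)(r - 2) = 0, so r = 3, 2.
Hence q_h = C1*exp(3*t) + C2*exp(2*t).
Try q_p = A*cos(3*t) + B*sin(3*t). Substituting and equating the coefficients of cos(3t) and sin(3t) gives A = -25/78, B = 5/78, so q_p = -25*cos(3*t)/78 + 5*sin(3*t)/78.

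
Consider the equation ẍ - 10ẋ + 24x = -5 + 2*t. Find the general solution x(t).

Characteristic equation r² - 10r + 24 = 0 factors as (r - 4)(r - 6) = 0, so r = 4, 6.
Hence x_h = C1*exp(4*t) + C2*exp(6*t).
For the particular solution try x_p = A0 + A1*t. Substituting and matching coefficients of each power of t gives A0 = -25/144, A1 = 1/12, so x_p = -25/144 + t/12.

x = -25/144 + t/12 + C1*exp(4*t) + C2*exp(6*t)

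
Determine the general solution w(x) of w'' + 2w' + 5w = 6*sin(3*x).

w = -9*cos(3*x)/13 - 6*sin(3*x)/13 + C1*cos(2*x)*exp(-x) + C2*exp(-x)*sin(2*x)

Characteristic equation r² + 2r + 5 = 0 has discriminant (2)² - 4·(5) = -16 < 0, so r = -1 ± 2i.
Hence w_h = C1*cos(2*x)*exp(-x) + C2*exp(-x)*sin(2*x).
Try w_p = A*cos(3*x) + B*sin(3*x). Substituting and equating the coefficients of cos(3x) and sin(3x) gives A = -9/13, B = -6/13, so w_p = -9*cos(3*x)/13 - 6*sin(3*x)/13.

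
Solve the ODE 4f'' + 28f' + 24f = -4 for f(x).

f = -1/6 + C1*exp(-x) + C2*exp(-6*x)

Divide through by 4: f'' + 7f' + 6f = -1.
Characteristic equation r² + 7r + 6 = 0 factors as (r + 1)(r + 6) = 0, so r = -1, -6.
Hence f_h = C1*exp(-x) + C2*exp(-6*x).
For the particular solution try f_p = A0. Substituting and matching coefficients of each power of x gives A0 = -1/6, so f_p = -1/6.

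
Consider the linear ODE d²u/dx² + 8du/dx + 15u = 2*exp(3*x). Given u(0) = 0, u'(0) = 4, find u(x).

Characteristic equation r² + 8r + 15 = 0 factors as (r + 3)(r + 5) = 0, so r = -3, -5.
Hence u_h = C1*exp(-3*x) + C2*exp(-5*x).
Try u_p = A*exp(3*x). Substituting into the equation and dividing by exp(3*x) gives A = 1/24, so u_p = exp(3*x)/24.
General solution: u = exp(3*x)/24 + C1*exp(-3*x) + C2*exp(-5*x).
Apply the initial conditions: u(0) = 1/24 + C1 + C2 = 0 and u'(0) = 1/8 - 5*C2 - 3*C1 = 4. Solving gives C1 = 11/6, C2 = -15/8.

u = -15*exp(-5*x)/8 + exp(3*x)/24 + 11*exp(-3*x)/6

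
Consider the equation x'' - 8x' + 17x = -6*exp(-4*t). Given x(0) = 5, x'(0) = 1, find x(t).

x = -6*exp(-4*t)/65 - 1283*exp(4*t)*sin(t)/65 + 331*cos(t)*exp(4*t)/65

Characteristic equation r² - 8r + 17 = 0 has discriminant (-8)² - 4·(17) = -4 < 0, so r = 4 ± i.
Hence x_h = C1*cos(t)*exp(4*t) + C2*exp(4*t)*sin(t).
Try x_p = A*exp(-4*t). Substituting into the equation and dividing by exp(-4*t) gives A = -6/65, so x_p = -6*exp(-4*t)/65.
General solution: x = -6*exp(-4*t)/65 + C1*cos(t)*exp(4*t) + C2*exp(4*t)*sin(t).
Apply the initial conditions: x(0) = -6/65 + C1 = 5 and x'(0) = 24/65 + C2 + 4*C1 = 1. Solving gives C1 = 331/65, C2 = -1283/65.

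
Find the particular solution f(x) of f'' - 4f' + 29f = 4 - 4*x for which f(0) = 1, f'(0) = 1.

Characteristic equation r² - 4r + 29 = 0 has discriminant (-4)² - 4·(29) = -100 < 0, so r = 2 ± 5i.
Hence f_h = C1*cos(5*x)*exp(2*x) + C2*exp(2*x)*sin(5*x).
For the particular solution try f_p = A0 + A1*x. Substituting and matching coefficients of each power of x gives A0 = 100/841, A1 = -4/29, so f_p = 100/841 - 4*x/29.
General solution: f = 100/841 - 4*x/29 + C1*cos(5*x)*exp(2*x) + C2*exp(2*x)*sin(5*x).
Apply the initial conditions: f(0) = 100/841 + C1 = 1 and f'(0) = -4/29 + 2*C1 + 5*C2 = 1. Solving gives C1 = 741/841, C2 = -105/841.

f = 100/841 - 4*x/29 - 105*exp(2*x)*sin(5*x)/841 + 741*cos(5*x)*exp(2*x)/841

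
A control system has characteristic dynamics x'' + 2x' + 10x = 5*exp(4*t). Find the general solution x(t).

x = 5*exp(4*t)/34 + C1*cos(3*t)*exp(-t) + C2*exp(-t)*sin(3*t)

Characteristic equation r² + 2r + 10 = 0 has discriminant (2)² - 4·(10) = -36 < 0, so r = -1 ± 3i.
Hence x_h = C1*cos(3*t)*exp(-t) + C2*exp(-t)*sin(3*t).
Try x_p = A*exp(4*t). Substituting into the equation and dividing by exp(4*t) gives A = 5/34, so x_p = 5*exp(4*t)/34.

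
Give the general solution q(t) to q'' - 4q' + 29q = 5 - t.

q = 141/841 - t/29 + C1*cos(5*t)*exp(2*t) + C2*exp(2*t)*sin(5*t)

Characteristic equation r² - 4r + 29 = 0 has discriminant (-4)² - 4·(29) = -100 < 0, so r = 2 ± 5i.
Hence q_h = C1*cos(5*t)*exp(2*t) + C2*exp(2*t)*sin(5*t).
For the particular solution try q_p = A0 + A1*t. Substituting and matching coefficients of each power of t gives A0 = 141/841, A1 = -1/29, so q_p = 141/841 - t/29.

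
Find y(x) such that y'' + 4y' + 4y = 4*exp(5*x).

y = 4*exp(5*x)/49 + C1*exp(-2*x) + C2*x*exp(-2*x)

Characteristic equation r² + 4r + 4 = 0 has discriminant (4)² - 4·(4) = 0, so r = -2 is a repeated root.
Hence y_h = (C1 + C2*x)*exp(-2*x).
Try y_p = A*exp(5*x). Substituting into the equation and dividing by exp(5*x) gives A = 4/49, so y_p = 4*exp(5*x)/49.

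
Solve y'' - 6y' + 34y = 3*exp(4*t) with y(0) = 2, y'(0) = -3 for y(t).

y = 3*exp(4*t)/26 - 237*exp(3*t)*sin(5*t)/130 + 49*cos(5*t)*exp(3*t)/26

Characteristic equation r² - 6r + 34 = 0 has discriminant (-6)² - 4·(34) = -100 < 0, so r = 3 ± 5i.
Hence y_h = C1*cos(5*t)*exp(3*t) + C2*exp(3*t)*sin(5*t).
Try y_p = A*exp(4*t). Substituting into the equation and dividing by exp(4*t) gives A = 3/26, so y_p = 3*exp(4*t)/26.
General solution: y = 3*exp(4*t)/26 + C1*cos(5*t)*exp(3*t) + C2*exp(3*t)*sin(5*t).
Apply the initial conditions: y(0) = 3/26 + C1 = 2 and y'(0) = 6/13 + 3*C1 + 5*C2 = -3. Solving gives C1 = 49/26, C2 = -237/130.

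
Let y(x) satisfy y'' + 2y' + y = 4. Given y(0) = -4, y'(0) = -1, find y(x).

y = 4 - 8*exp(-x) - 9*x*exp(-x)

Characteristic equation r² + 2r + 1 = 0 has discriminant (2)² - 4·(1) = 0, so r = -1 is a repeated root.
Hence y_h = (C1 + C2*x)*exp(-x).
For the particular solution try y_p = A0. Substituting and matching coefficients of each power of x gives A0 = 4, so y_p = 4.
General solution: y = 4 + C1*exp(-x) + C2*x*exp(-x).
Apply the initial conditions: y(0) = 4 + C1 = -4 and y'(0) = C2 - C1 = -1. Solving gives C1 = -8, C2 = -9.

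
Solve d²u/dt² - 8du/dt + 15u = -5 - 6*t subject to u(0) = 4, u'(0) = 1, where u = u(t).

u = -41/75 - 153*exp(5*t)/25 - 2*t/5 + 32*exp(3*t)/3

Characteristic equation r² - 8r + 15 = 0 factors as (r - 3)(r - 5) = 0, so r = 3, 5.
Hence u_h = C1*exp(3*t) + C2*exp(5*t).
For the particular solution try u_p = A0 + A1*t. Substituting and matching coefficients of each power of t gives A0 = -41/75, A1 = -2/5, so u_p = -41/75 - 2*t/5.
General solution: u = -41/75 - 2*t/5 + C1*exp(3*t) + C2*exp(5*t).
Apply the initial conditions: u(0) = -41/75 + C1 + C2 = 4 and u'(0) = -2/5 + 3*C1 + 5*C2 = 1. Solving gives C1 = 32/3, C2 = -153/25.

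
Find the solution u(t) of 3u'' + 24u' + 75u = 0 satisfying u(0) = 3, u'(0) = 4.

u = 3*cos(3*t)*exp(-4*t) + 16*exp(-4*t)*sin(3*t)/3

Divide through by 3: u'' + 8u' + 25u = 0.
Characteristic equation r² + 8r + 25 = 0 has discriminant (8)² - 4·(25) = -36 < 0, so r = -4 ± 3i.
Hence u_h = C1*cos(3*t)*exp(-4*t) + C2*exp(-4*t)*sin(3*t).
Apply the initial conditions: u(0) = C1 = 3 and u'(0) = -4*C1 + 3*C2 = 4. Solving gives C1 = 3, C2 = 16/3.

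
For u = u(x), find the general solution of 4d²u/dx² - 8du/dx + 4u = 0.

Divide through by 4: u'' - 2u' + u = 0.
Characteristic equation r² - 2r + 1 = 0 has discriminant (-2)² - 4·(1) = 0, so r = 1 is a repeated root.
Hence u_h = (C1 + C2*x)*exp(x).

u = C1*exp(x) + C2*x*exp(x)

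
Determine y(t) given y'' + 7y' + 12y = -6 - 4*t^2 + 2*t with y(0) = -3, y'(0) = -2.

Characteristic equation r² + 7r + 12 = 0 factors as (r + 3)(r + 4) = 0, so r = -3, -4.
Hence y_h = C1*exp(-3*t) + C2*exp(-4*t).
For the particular solution try y_p = A0 + A1*t + A2*t^2. Substituting and matching coefficients of each power of t gives A0 = -83/108, A1 = 5/9, A2 = -1/3, so y_p = -83/108 - t^2/3 + 5*t/9.
General solution: y = -83/108 - t^2/3 + 5*t/9 + C1*exp(-3*t) + C2*exp(-4*t).
Apply the initial conditions: y(0) = -83/108 + C1 + C2 = -3 and y'(0) = 5/9 - 4*C2 - 3*C1 = -2. Solving gives C1 = -310/27, C2 = 37/4.

y = -83/108 - 310*exp(-3*t)/27 - t**2/3 + 5*t/9 + 37*exp(-4*t)/4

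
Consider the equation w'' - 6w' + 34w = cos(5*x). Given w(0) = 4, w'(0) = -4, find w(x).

Characteristic equation r² - 6r + 34 = 0 has discriminant (-6)² - 4·(34) = -100 < 0, so r = 3 ± 5i.
Hence w_h = C1*cos(5*x)*exp(3*x) + C2*exp(3*x)*sin(5*x).
Try w_p = A*cos(5*x) + B*sin(5*x). Substituting and equating the coefficients of cos(5x) and sin(5x) gives A = 1/109, B = -10/327, so w_p = -10*sin(5*x)/327 + cos(5*x)/109.
General solution: w = -10*sin(5*x)/327 + cos(5*x)/109 + C1*cos(5*x)*exp(3*x) + C2*exp(3*x)*sin(5*x).
Apply the initial conditions: w(0) = 1/109 + C1 = 4 and w'(0) = -50/327 + 3*C1 + 5*C2 = -4. Solving gives C1 = 435/109, C2 = -5173/1635.

w = -10*sin(5*x)/327 + cos(5*x)/109 - 5173*exp(3*x)*sin(5*x)/1635 + 435*cos(5*x)*exp(3*x)/109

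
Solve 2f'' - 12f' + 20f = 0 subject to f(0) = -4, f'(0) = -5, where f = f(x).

Divide through by 2: f'' - 6f' + 10f = 0.
Characteristic equation r² - 6r + 10 = 0 has discriminant (-6)² - 4·(10) = -4 < 0, so r = 3 ± i.
Hence f_h = C1*cos(x)*exp(3*x) + C2*exp(3*x)*sin(x).
Apply the initial conditions: f(0) = C1 = -4 and f'(0) = C2 + 3*C1 = -5. Solving gives C1 = -4, C2 = 7.

f = -4*cos(x)*exp(3*x) + 7*exp(3*x)*sin(x)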